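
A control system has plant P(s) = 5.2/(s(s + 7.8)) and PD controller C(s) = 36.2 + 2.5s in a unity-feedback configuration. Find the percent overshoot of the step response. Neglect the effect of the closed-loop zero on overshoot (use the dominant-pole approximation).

2.6%

Forward path: (36.2 + 2.5s)·5.2/(s(s+7.8)). The closed-loop characteristic equation is s² + (7.8 + 5.2·2.5)s + 5.2·36.2 = 0.
That is s² + 20.8s + 188.2 = 0, so ω_n = 13.72 rad/s and ζ = 20.8/(2·13.72) = 0.758.
%OS = 100·exp(−πζ/√(1−ζ²)) = 2.6%.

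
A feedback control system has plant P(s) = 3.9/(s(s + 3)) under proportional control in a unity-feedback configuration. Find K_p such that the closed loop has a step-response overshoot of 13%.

K_p = 1.94

From %OS = 100·exp(−πζ/√(1−ζ²)) = 13%, ζ = −ln(0.13)/√(π²+ln²(0.13)) = 0.5446.
Characteristic equation s² + 3s + 3.9K_p = 0 gives ζ = 3/(2√(3.9K_p)).
Setting ζ = 0.5446: √(3.9K_p) = 3/(2·0.5446) = 2.754, so K_p = 7.585/3.9 = 1.94.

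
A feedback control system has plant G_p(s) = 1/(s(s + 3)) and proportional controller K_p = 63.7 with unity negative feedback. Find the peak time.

T_p = 0.401 s

From 1 + K_pG_p(s) = 0: s² + 3s + 63.7 = 0 ⇒ ω_n = 7.981, ζ = 0.1879.
Damped frequency ω_d = ω_n√(1−ζ²) = 7.839 rad/s, so peak time T_p = π/ω_d = 0.401 s.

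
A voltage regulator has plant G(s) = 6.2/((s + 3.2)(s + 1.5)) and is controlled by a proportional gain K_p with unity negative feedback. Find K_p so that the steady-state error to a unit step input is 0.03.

For a type-0 loop with proportional control, e_ss = 1/(1 + K_p·G(0)).
G(0) = 1.292. Require 1/(1 + K_p·1.292) = 0.03, so 1 + 1.292·K_p = 33.33.
K_p = (33.33 − 1)/1.292 = 25.

K_p = 25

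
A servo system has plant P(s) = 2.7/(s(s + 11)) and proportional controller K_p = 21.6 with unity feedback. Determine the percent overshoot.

3.83%

From 1 + K_pP(s) = 0: s² + 11s + 58.32 = 0 ⇒ ω_n = 7.637, ζ = 0.7202.
%OS = 100·exp(−πζ/√(1−ζ²)) = 100·exp(−π·0.7202/√0.4813) = 3.83%.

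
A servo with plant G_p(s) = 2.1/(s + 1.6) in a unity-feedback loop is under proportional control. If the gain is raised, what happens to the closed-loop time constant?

decrease

Closed-loop pole is at s = −(1.6+K_p·2.1); larger K_p moves it further left, so τ = 1/(1.6+K_p·2.1) decreases.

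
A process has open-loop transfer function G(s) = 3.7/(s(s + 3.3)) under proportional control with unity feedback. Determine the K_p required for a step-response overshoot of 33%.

From %OS = 100·exp(−πζ/√(1−ζ²)) = 33%, ζ = −ln(0.33)/√(π²+ln²(0.33)) = 0.3328.
Characteristic equation s² + 3.3s + 3.7K_p = 0 gives ζ = 3.3/(2√(3.7K_p)).
Setting ζ = 0.3328: √(3.7K_p) = 3.3/(2·0.3328) = 4.958, so K_p = 24.58/3.7 = 6.64.

K_p = 6.64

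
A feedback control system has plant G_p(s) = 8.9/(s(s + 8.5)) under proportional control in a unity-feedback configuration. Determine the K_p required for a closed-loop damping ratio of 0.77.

K_p = 3.42

Closed-loop characteristic equation: s² + 8.5s + K_p·8.9 = 0.
So ω_n = √(8.9K_p) and 2ζω_n = 8.5, giving ζ = 8.5/(2√(8.9K_p)).
Setting ζ = 0.77: √(8.9K_p) = 8.5/(2·0.77) = 5.519, so K_p = 30.46/8.9 = 3.42.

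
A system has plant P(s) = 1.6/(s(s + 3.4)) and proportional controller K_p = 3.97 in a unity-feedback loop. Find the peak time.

T_p = 1.69 s

From 1 + K_pP(s) = 0: s² + 3.4s + 6.352 = 0 ⇒ ω_n = 2.52, ζ = 0.6745.
Damped frequency ω_d = ω_n√(1−ζ²) = 1.861 rad/s, so peak time T_p = π/ω_d = 1.69 s.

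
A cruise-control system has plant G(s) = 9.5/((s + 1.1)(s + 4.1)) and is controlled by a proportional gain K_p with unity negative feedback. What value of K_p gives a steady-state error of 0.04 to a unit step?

K_p = 11.4

Steady-state error for a unit step on this type-0 loop is 1/(1 + K_p·G(0)).
G(0) = 2.106. Require 1/(1 + K_p·2.106) = 0.04, so 1 + 2.106·K_p = 25.
K_p = (25 − 1)/2.106 = 11.4.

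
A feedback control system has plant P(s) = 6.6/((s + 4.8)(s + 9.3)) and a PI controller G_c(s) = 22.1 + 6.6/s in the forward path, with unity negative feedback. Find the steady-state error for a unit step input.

The open loop G_c(s)P(s) has a pole at the origin (type 1), so the static position error constant is infinite and e_ss = 1/(1+∞) = 0.

0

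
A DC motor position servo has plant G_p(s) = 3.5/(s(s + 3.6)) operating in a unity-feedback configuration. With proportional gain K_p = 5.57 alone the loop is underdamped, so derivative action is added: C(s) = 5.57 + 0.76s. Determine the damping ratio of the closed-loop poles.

Forward path: (5.57 + 0.76s)·3.5/(s(s+3.6)). The closed-loop characteristic equation is s² + (3.6 + 3.5·0.76)s + 3.5·5.57 = 0.
That is s² + 6.26s + 19.5 = 0, so ω_n = 4.415 rad/s and ζ = 6.26/(2·4.415) = 0.7089.

ζ = 0.709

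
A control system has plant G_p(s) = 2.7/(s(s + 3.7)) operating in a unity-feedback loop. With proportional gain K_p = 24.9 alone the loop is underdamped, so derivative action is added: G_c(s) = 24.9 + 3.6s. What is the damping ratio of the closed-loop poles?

ζ = 0.818

Forward path: (24.9 + 3.6s)·2.7/(s(s+3.7)). The closed-loop characteristic equation is s² + (3.7 + 2.7·3.6)s + 2.7·24.9 = 0.
That is s² + 13.42s + 67.23 = 0, so ω_n = 8.199 rad/s and ζ = 13.42/(2·8.199) = 0.8184.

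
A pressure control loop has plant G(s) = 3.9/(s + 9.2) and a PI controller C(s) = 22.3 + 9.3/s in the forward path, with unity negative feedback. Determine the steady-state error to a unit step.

0

The open loop C(s)G(s) has a pole at the origin (type 1), so the static position error constant is infinite and e_ss = 1/(1+∞) = 0.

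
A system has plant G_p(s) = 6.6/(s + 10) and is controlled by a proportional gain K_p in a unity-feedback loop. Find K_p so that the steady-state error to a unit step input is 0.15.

K_p = 8.59

Steady-state error for a unit step on this type-0 loop is 1/(1 + K_p·G_p(0)).
G_p(0) = 0.66. Require 1/(1 + K_p·0.66) = 0.15, so 1 + 0.66·K_p = 6.667.
K_p = (6.667 − 1)/0.66 = 8.59.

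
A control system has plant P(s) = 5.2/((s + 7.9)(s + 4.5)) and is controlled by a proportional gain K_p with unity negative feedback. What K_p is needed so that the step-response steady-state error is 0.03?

K_p = 221

Steady-state error for a unit step on this type-0 loop is 1/(1 + K_p·P(0)).
P(0) = 0.1463. Require 1/(1 + K_p·0.1463) = 0.03, so 1 + 0.1463·K_p = 33.33.
K_p = (33.33 − 1)/0.1463 = 221.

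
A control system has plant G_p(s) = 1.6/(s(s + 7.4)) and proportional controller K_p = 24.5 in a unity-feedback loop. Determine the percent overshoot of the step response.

The closed-loop denominator s² + 7.4s + 39.2 gives ω_n = √39.2 = 6.261 and ζ = 7.4/(2ω_n) = 0.591.
%OS = 100·exp(−πζ/√(1−ζ²)) = 100·exp(−π·0.591/√0.6508) = 10%.

10%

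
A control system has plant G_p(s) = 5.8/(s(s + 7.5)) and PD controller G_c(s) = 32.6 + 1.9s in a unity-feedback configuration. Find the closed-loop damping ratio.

Forward path: (32.6 + 1.9s)·5.8/(s(s+7.5)). The closed-loop characteristic equation is s² + (7.5 + 5.8·1.9)s + 5.8·32.6 = 0.
That is s² + 18.52s + 189.1 = 0, so ω_n = 13.75 rad/s and ζ = 18.52/(2·13.75) = 0.6734.

ζ = 0.673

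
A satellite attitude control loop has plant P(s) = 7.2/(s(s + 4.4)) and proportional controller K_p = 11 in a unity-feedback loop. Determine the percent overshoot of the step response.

44.9%

From 1 + K_pP(s) = 0: s² + 4.4s + 79.2 = 0 ⇒ ω_n = 8.899, ζ = 0.2472.
%OS = 100·exp(−πζ/√(1−ζ²)) = 100·exp(−π·0.2472/√0.9389) = 44.9%.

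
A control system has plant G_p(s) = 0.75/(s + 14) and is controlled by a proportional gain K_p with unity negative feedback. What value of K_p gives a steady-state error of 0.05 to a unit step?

K_p = 355

For a type-0 loop with proportional control, e_ss = 1/(1 + K_p·G_p(0)).
G_p(0) = 0.05357. Require 1/(1 + K_p·0.05357) = 0.05, so 1 + 0.05357·K_p = 20.
K_p = (20 − 1)/0.05357 = 355.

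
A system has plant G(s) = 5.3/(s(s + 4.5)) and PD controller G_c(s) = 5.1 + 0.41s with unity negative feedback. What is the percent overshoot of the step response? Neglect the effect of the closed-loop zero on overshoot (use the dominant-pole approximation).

7.22%

Forward path: (5.1 + 0.41s)·5.3/(s(s+4.5)). The closed-loop characteristic equation is s² + (4.5 + 5.3·0.41)s + 5.3·5.1 = 0.
That is s² + 6.673s + 27.03 = 0, so ω_n = 5.199 rad/s and ζ = 6.673/(2·5.199) = 0.6418.
%OS = 100·exp(−πζ/√(1−ζ²)) = 7.22%.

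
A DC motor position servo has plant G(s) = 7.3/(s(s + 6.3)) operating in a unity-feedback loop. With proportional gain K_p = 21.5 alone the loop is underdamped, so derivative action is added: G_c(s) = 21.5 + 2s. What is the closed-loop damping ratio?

Forward path: (21.5 + 2s)·7.3/(s(s+6.3)). The closed-loop characteristic equation is s² + (6.3 + 7.3·2)s + 7.3·21.5 = 0.
That is s² + 20.9s + 156.9 = 0, so ω_n = 12.53 rad/s and ζ = 20.9/(2·12.53) = 0.8341.

ζ = 0.834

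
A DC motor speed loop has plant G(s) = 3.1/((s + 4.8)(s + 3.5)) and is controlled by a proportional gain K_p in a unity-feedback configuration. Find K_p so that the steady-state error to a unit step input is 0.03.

For a type-0 loop with proportional control, e_ss = 1/(1 + K_p·G(0)).
G(0) = 0.1845. Require 1/(1 + K_p·0.1845) = 0.03, so 1 + 0.1845·K_p = 33.33.
K_p = (33.33 − 1)/0.1845 = 175.

K_p = 175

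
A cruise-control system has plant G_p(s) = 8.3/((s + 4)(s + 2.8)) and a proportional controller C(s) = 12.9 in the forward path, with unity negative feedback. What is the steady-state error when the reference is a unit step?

The loop is type 0. Static position error constant K_pos = C(0)·G_p(0) = 12.9·0.7411 = 9.56.
Steady-state error to a unit step: e_ss = 1/(1+K_pos) = 1/10.56 = 0.0947.

0.0947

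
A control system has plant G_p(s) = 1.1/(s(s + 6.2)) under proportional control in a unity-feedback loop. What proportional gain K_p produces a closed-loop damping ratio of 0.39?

K_p = 57.4

Closed-loop characteristic equation: s² + 6.2s + K_p·1.1 = 0.
So ω_n = √(1.1K_p) and 2ζω_n = 6.2, giving ζ = 6.2/(2√(1.1K_p)).
Setting ζ = 0.39: √(1.1K_p) = 6.2/(2·0.39) = 7.949, so K_p = 63.18/1.1 = 57.4.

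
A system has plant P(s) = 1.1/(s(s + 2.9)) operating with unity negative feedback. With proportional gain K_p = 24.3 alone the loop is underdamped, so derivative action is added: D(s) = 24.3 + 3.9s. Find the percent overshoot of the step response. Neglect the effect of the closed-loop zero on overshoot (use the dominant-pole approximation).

4.79%

Forward path: (24.3 + 3.9s)·1.1/(s(s+2.9)). The closed-loop characteristic equation is s² + (2.9 + 1.1·3.9)s + 1.1·24.3 = 0.
That is s² + 7.19s + 26.73 = 0, so ω_n = 5.17 rad/s and ζ = 7.19/(2·5.17) = 0.6953.
%OS = 100·exp(−πζ/√(1−ζ²)) = 4.79%.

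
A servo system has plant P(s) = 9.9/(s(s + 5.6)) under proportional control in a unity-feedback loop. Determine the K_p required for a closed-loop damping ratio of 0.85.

Closed-loop characteristic equation: s² + 5.6s + K_p·9.9 = 0.
So ω_n = √(9.9K_p) and 2ζω_n = 5.6, giving ζ = 5.6/(2√(9.9K_p)).
Setting ζ = 0.85: √(9.9K_p) = 5.6/(2·0.85) = 3.294, so K_p = 10.85/9.9 = 1.1.

K_p = 1.1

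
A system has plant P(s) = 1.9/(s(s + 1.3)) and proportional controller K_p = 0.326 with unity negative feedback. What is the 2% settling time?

Closed-loop characteristic equation: s² + 1.3s + 0.6194 = 0, so ω_n = 0.787 rad/s and ζ = 1.3/(2·0.787) = 0.8259.
2% settling time T_s ≈ 4/(ζω_n) = 4/0.65 = 6.15 s.

T_s ≈ 6.15 s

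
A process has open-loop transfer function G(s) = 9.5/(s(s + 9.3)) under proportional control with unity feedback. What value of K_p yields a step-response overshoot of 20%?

K_p = 10.9

From %OS = 100·exp(−πζ/√(1−ζ²)) = 20%, ζ = −ln(0.2)/√(π²+ln²(0.2)) = 0.4559.
Characteristic equation s² + 9.3s + 9.5K_p = 0 gives ζ = 9.3/(2√(9.5K_p)).
Setting ζ = 0.4559: √(9.5K_p) = 9.3/(2·0.4559) = 10.2, so K_p = 104/9.5 = 10.9.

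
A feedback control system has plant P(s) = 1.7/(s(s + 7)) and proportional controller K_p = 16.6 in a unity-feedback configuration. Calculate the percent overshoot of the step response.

The closed-loop denominator s² + 7s + 28.22 gives ω_n = √28.22 = 5.312 and ζ = 7/(2ω_n) = 0.6589.
%OS = 100·exp(−πζ/√(1−ζ²)) = 100·exp(−π·0.6589/√0.5659) = 6.38%.

6.38%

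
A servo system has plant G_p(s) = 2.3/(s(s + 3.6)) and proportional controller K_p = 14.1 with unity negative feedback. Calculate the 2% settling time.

Closed-loop characteristic equation: s² + 3.6s + 32.43 = 0, so ω_n = 5.695 rad/s and ζ = 3.6/(2·5.695) = 0.3161.
2% settling time T_s ≈ 4/(ζω_n) = 4/1.8 = 2.22 s.

T_s ≈ 2.22 s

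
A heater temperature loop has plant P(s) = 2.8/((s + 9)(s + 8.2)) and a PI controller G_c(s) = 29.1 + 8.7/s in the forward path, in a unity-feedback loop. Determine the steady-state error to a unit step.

The open loop G_c(s)P(s) has a pole at the origin (type 1), so the static position error constant is infinite and e_ss = 1/(1+∞) = 0.

0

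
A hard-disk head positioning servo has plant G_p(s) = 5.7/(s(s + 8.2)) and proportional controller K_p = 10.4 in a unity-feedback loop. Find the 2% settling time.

T_s ≈ 0.976 s

From 1 + K_pG_p(s) = 0: s² + 8.2s + 59.28 = 0 ⇒ ω_n = 7.699, ζ = 0.5325.
2% settling time T_s ≈ 4/(ζω_n) = 4/4.1 = 0.976 s.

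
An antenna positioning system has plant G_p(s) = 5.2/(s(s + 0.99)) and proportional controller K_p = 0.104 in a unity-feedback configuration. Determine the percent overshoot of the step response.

Closed-loop characteristic equation: s² + 0.99s + 0.5408 = 0, so ω_n = 0.7354 rad/s and ζ = 0.99/(2·0.7354) = 0.6731.
%OS = 100·exp(−πζ/√(1−ζ²)) = 100·exp(−π·0.6731/√0.5469) = 5.73%.

5.73%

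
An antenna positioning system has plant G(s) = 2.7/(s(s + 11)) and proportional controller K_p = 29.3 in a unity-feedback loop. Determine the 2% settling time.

The closed-loop denominator s² + 11s + 79.11 gives ω_n = √79.11 = 8.894 and ζ = 11/(2ω_n) = 0.6184.
2% settling time T_s ≈ 4/(ζω_n) = 4/5.5 = 0.727 s.

T_s ≈ 0.727 s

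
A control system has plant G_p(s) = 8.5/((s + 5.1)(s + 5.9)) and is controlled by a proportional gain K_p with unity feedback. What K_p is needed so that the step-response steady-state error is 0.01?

The loop is type 0, so e_ss(step) = 1/(1 + K_pos) with K_pos = K_p·G_p(0).
G_p(0) = 0.2825. Require 1/(1 + K_p·0.2825) = 0.01, so 1 + 0.2825·K_p = 100.
K_p = (100 − 1)/0.2825 = 350.

K_p = 350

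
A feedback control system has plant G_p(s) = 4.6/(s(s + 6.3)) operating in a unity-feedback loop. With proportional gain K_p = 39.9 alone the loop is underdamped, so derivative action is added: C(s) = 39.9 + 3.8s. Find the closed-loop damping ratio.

ζ = 0.878

Forward path: (39.9 + 3.8s)·4.6/(s(s+6.3)). The closed-loop characteristic equation is s² + (6.3 + 4.6·3.8)s + 4.6·39.9 = 0.
That is s² + 23.78s + 183.5 = 0, so ω_n = 13.55 rad/s and ζ = 23.78/(2·13.55) = 0.8776.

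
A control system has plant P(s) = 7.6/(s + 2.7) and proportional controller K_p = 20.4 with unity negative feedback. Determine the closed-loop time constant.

τ = 0.00634 s

Closed-loop transfer function: T(s) = K_p·P(s)/(1 + K_p·P(s)) = 155/(s + 2.7 + 155) = 155/(s + 157.7).
Time constant τ = 1/157.7 = 0.00634 s.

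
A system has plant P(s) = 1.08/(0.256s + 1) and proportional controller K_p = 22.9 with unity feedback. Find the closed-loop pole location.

Closed loop: T(s) = K_p·P/(1+K_p·P) = 24.73/(0.256s + 1 + 24.73), with pole at s = −(1 + 24.73)/0.256 = −100.5.

s = -100.5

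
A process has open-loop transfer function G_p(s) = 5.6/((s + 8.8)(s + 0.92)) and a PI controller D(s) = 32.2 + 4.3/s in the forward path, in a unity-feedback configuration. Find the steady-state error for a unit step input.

0

The open loop D(s)G_p(s) has a pole at the origin (type 1), so the static position error constant is infinite and e_ss = 1/(1+∞) = 0.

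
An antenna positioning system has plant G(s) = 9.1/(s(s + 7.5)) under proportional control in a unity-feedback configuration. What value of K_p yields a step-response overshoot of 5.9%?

From %OS = 100·exp(−πζ/√(1−ζ²)) = 5.9%, ζ = −ln(0.059)/√(π²+ln²(0.059)) = 0.6693.
Characteristic equation s² + 7.5s + 9.1K_p = 0 gives ζ = 7.5/(2√(9.1K_p)).
Setting ζ = 0.6693: √(9.1K_p) = 7.5/(2·0.6693) = 5.603, so K_p = 31.39/9.1 = 3.45.

K_p = 3.45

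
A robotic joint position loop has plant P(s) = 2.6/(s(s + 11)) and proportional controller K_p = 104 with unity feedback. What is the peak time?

From 1 + K_pP(s) = 0: s² + 11s + 270.4 = 0 ⇒ ω_n = 16.44, ζ = 0.3345.
Damped frequency ω_d = ω_n√(1−ζ²) = 15.5 rad/s, so peak time T_p = π/ω_d = 0.203 s.

T_p = 0.203 s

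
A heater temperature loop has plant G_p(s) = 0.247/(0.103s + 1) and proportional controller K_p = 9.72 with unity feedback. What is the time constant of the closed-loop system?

τ = 0.0303 s

Closed loop: T(s) = K_p·G_p/(1+K_p·G_p) = 2.401/(0.103s + 1 + 2.401), with pole at s = −(1 + 2.401)/0.103 = −33.02.
Closed-loop time constant τ = 1/33.02 = 0.0303 s.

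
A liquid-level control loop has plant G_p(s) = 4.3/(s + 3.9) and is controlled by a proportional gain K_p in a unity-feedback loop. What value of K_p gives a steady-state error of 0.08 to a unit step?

The loop is type 0, so e_ss(step) = 1/(1 + K_pos) with K_pos = K_p·G_p(0).
G_p(0) = 1.103. Require 1/(1 + K_p·1.103) = 0.08, so 1 + 1.103·K_p = 12.5.
K_p = (12.5 − 1)/1.103 = 10.4.

K_p = 10.4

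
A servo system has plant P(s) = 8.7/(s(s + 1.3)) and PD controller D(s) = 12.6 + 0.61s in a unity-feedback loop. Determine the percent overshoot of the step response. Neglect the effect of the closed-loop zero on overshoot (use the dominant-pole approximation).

Forward path: (12.6 + 0.61s)·8.7/(s(s+1.3)). The closed-loop characteristic equation is s² + (1.3 + 8.7·0.61)s + 8.7·12.6 = 0.
That is s² + 6.607s + 109.6 = 0, so ω_n = 10.47 rad/s and ζ = 6.607/(2·10.47) = 0.3155.
%OS = 100·exp(−πζ/√(1−ζ²)) = 35.2%.

35.2%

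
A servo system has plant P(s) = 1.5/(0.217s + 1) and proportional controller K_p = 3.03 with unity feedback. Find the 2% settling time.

Closed loop: T(s) = K_p·P/(1+K_p·P) = 4.545/(0.217s + 1 + 4.545), with pole at s = −(1 + 4.545)/0.217 = −25.55.
τ = 1/25.55 = 0.03913 s, so 2% settling time ≈ 4τ = 0.157 s.

T_s ≈ 0.157 s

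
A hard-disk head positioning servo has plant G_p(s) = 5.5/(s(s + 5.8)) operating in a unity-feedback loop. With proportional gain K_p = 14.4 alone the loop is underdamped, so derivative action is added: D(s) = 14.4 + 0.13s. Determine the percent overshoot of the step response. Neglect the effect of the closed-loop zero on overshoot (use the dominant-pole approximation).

29.1%

Forward path: (14.4 + 0.13s)·5.5/(s(s+5.8)). The closed-loop characteristic equation is s² + (5.8 + 5.5·0.13)s + 5.5·14.4 = 0.
That is s² + 6.515s + 79.2 = 0, so ω_n = 8.899 rad/s and ζ = 6.515/(2·8.899) = 0.366.
%OS = 100·exp(−πζ/√(1−ζ²)) = 29.1%.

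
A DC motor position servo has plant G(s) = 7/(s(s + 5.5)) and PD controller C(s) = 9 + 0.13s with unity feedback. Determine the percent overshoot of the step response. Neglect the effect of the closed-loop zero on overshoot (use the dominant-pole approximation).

Forward path: (9 + 0.13s)·7/(s(s+5.5)). The closed-loop characteristic equation is s² + (5.5 + 7·0.13)s + 7·9 = 0.
That is s² + 6.41s + 63 = 0, so ω_n = 7.937 rad/s and ζ = 6.41/(2·7.937) = 0.4038.
%OS = 100·exp(−πζ/√(1−ζ²)) = 25%.

25%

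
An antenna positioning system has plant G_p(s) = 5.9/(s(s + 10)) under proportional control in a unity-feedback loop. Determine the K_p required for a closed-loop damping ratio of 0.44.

Closed-loop characteristic equation: s² + 10s + K_p·5.9 = 0.
So ω_n = √(5.9K_p) and 2ζω_n = 10, giving ζ = 10/(2√(5.9K_p)).
Setting ζ = 0.44: √(5.9K_p) = 10/(2·0.44) = 11.36, so K_p = 129.1/5.9 = 21.9.

K_p = 21.9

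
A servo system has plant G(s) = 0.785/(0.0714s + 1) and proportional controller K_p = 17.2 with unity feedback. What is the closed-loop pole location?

s = -203.1

Closed loop: T(s) = K_p·G/(1+K_p·G) = 13.5/(0.0714s + 1 + 13.5), with pole at s = −(1 + 13.5)/0.0714 = −203.1.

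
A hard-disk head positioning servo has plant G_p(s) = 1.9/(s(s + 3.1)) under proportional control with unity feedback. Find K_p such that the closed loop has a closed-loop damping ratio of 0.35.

K_p = 10.3

Closed-loop characteristic equation: s² + 3.1s + K_p·1.9 = 0.
So ω_n = √(1.9K_p) and 2ζω_n = 3.1, giving ζ = 3.1/(2√(1.9K_p)).
Setting ζ = 0.35: √(1.9K_p) = 3.1/(2·0.35) = 4.429, so K_p = 19.61/1.9 = 10.3.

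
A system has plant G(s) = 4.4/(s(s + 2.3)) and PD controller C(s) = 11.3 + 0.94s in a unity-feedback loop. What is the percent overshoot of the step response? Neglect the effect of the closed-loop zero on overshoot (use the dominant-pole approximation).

Forward path: (11.3 + 0.94s)·4.4/(s(s+2.3)). The closed-loop characteristic equation is s² + (2.3 + 4.4·0.94)s + 4.4·11.3 = 0.
That is s² + 6.436s + 49.72 = 0, so ω_n = 7.051 rad/s and ζ = 6.436/(2·7.051) = 0.4564.
%OS = 100·exp(−πζ/√(1−ζ²)) = 20%.

20%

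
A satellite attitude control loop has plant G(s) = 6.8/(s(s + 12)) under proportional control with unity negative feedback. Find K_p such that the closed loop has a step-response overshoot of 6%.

K_p = 11.9

From %OS = 100·exp(−πζ/√(1−ζ²)) = 6%, ζ = −ln(0.06)/√(π²+ln²(0.06)) = 0.6671.
Characteristic equation s² + 12s + 6.8K_p = 0 gives ζ = 12/(2√(6.8K_p)).
Setting ζ = 0.6671: √(6.8K_p) = 12/(2·0.6671) = 8.994, so K_p = 80.89/6.8 = 11.9.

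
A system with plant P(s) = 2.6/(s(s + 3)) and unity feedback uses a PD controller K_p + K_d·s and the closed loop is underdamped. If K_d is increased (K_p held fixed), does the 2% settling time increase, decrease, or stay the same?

Characteristic equation s² + (3 + 2.6K_d)s + 2.6K_p = 0: raising K_d increases ζω_n = (3+2.6K_d)/2 while the loop stays underdamped, so T_s ≈ 4/(ζω_n) decreases.

decrease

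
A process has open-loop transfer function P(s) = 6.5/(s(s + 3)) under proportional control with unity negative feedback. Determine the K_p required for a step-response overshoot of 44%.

K_p = 5.41

From %OS = 100·exp(−πζ/√(1−ζ²)) = 44%, ζ = −ln(0.44)/√(π²+ln²(0.44)) = 0.2528.
Characteristic equation s² + 3s + 6.5K_p = 0 gives ζ = 3/(2√(6.5K_p)).
Setting ζ = 0.2528: √(6.5K_p) = 3/(2·0.2528) = 5.933, so K_p = 35.2/6.5 = 5.41.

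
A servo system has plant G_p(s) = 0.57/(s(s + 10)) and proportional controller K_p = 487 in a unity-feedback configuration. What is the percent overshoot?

37.2%

The closed-loop denominator s² + 10s + 277.6 gives ω_n = √277.6 = 16.66 and ζ = 10/(2ω_n) = 0.3001.
%OS = 100·exp(−πζ/√(1−ζ²)) = 100·exp(−π·0.3001/√0.9099) = 37.2%.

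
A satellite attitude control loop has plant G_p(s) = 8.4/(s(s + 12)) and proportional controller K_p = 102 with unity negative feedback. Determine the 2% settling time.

From 1 + K_pG_p(s) = 0: s² + 12s + 856.8 = 0 ⇒ ω_n = 29.27, ζ = 0.205.
2% settling time T_s ≈ 4/(ζω_n) = 4/6 = 0.667 s.

T_s ≈ 0.667 s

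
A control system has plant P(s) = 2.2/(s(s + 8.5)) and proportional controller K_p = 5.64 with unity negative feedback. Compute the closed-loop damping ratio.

ζ = 1.21

The closed-loop denominator is s(s+8.5) + 5.64·2.2 = s² + 8.5s + 12.41.
Matching s² + 2ζω_n s + ω_n²: ω_n = √12.41 = 3.522 rad/s and 2ζω_n = 8.5, so ζ = 8.5/(2·3.522) = 1.21.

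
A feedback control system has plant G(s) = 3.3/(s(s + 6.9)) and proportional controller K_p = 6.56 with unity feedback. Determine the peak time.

Closed-loop characteristic equation: s² + 6.9s + 21.65 = 0, so ω_n = 4.653 rad/s and ζ = 6.9/(2·4.653) = 0.7415.
Damped frequency ω_d = ω_n√(1−ζ²) = 3.122 rad/s, so peak time T_p = π/ω_d = 1.01 s.

T_p = 1.01 s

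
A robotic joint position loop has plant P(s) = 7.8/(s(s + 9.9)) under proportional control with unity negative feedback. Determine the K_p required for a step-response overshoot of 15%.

K_p = 11.8

From %OS = 100·exp(−πζ/√(1−ζ²)) = 15%, ζ = −ln(0.15)/√(π²+ln²(0.15)) = 0.5169.
Characteristic equation s² + 9.9s + 7.8K_p = 0 gives ζ = 9.9/(2√(7.8K_p)).
Setting ζ = 0.5169: √(7.8K_p) = 9.9/(2·0.5169) = 9.576, so K_p = 91.69/7.8 = 11.8.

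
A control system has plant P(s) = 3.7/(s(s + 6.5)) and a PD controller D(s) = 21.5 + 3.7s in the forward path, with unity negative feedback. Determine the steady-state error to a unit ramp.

0.0817

The loop has one pole at the origin (type 1). Velocity error constant K_v = lim_{s→0} s·D(s)P(s) = 21.5·3.7/6.5 = 12.24.
Steady-state error to a unit ramp: e_ss = 1/K_v = 0.0817.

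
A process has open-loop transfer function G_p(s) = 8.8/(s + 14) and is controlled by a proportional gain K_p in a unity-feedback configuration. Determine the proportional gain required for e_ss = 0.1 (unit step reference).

K_p = 14.3

Steady-state error for a unit step on this type-0 loop is 1/(1 + K_p·G_p(0)).
G_p(0) = 0.6286. Require 1/(1 + K_p·0.6286) = 0.1, so 1 + 0.6286·K_p = 10.
K_p = (10 − 1)/0.6286 = 14.3.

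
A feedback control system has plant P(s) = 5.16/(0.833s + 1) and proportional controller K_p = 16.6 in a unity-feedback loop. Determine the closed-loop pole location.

s = -104

Closed loop: T(s) = K_p·P/(1+K_p·P) = 85.66/(0.833s + 1 + 85.66), with pole at s = −(1 + 85.66)/0.833 = −104.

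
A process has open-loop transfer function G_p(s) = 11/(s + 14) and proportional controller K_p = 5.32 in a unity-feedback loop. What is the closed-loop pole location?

s = -72.52

Closed-loop transfer function: T(s) = K_p·G_p(s)/(1 + K_p·G_p(s)) = 58.52/(s + 14 + 58.52) = 58.52/(s + 72.52).
The closed-loop pole is at s = −72.52.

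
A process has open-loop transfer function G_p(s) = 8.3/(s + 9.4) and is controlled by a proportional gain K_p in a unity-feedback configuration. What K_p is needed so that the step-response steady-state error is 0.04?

For a type-0 loop with proportional control, e_ss = 1/(1 + K_p·G_p(0)).
G_p(0) = 0.883. Require 1/(1 + K_p·0.883) = 0.04, so 1 + 0.883·K_p = 25.
K_p = (25 − 1)/0.883 = 27.2.

K_p = 27.2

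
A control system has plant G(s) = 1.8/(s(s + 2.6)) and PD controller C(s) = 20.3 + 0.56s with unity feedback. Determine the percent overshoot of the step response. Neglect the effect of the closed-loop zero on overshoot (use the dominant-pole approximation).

Forward path: (20.3 + 0.56s)·1.8/(s(s+2.6)). The closed-loop characteristic equation is s² + (2.6 + 1.8·0.56)s + 1.8·20.3 = 0.
That is s² + 3.608s + 36.54 = 0, so ω_n = 6.045 rad/s and ζ = 3.608/(2·6.045) = 0.2984.
%OS = 100·exp(−πζ/√(1−ζ²)) = 37.4%.

37.4%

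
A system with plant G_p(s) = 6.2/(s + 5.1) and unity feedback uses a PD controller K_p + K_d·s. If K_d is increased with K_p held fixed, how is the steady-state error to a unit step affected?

K_d affects only the transient (the s-coefficient); the DC loop gain, and hence e_ss, depends only on K_p.

unchanged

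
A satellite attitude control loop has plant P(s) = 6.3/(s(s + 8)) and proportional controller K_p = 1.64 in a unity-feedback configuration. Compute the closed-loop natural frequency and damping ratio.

1 + K_p·P(s) = 0 gives s² + 8s + 10.33 = 0.
Matching s² + 2ζω_n s + ω_n²: ω_n = √10.33 = 3.214 rad/s and 2ζω_n = 8, so ζ = 8/(2·3.214) = 1.24.

ω_n = 3.21 rad/s, ζ = 1.24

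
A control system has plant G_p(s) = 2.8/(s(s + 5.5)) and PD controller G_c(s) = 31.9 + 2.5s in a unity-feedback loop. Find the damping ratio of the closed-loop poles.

ζ = 0.661

Forward path: (31.9 + 2.5s)·2.8/(s(s+5.5)). The closed-loop characteristic equation is s² + (5.5 + 2.8·2.5)s + 2.8·31.9 = 0.
That is s² + 12.5s + 89.32 = 0, so ω_n = 9.451 rad/s and ζ = 12.5/(2·9.451) = 0.6613.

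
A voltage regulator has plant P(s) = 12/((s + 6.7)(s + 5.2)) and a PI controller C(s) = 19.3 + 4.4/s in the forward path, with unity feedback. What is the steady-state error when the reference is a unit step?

0

The open loop C(s)P(s) has a pole at the origin (type 1), so the static position error constant is infinite and e_ss = 1/(1+∞) = 0.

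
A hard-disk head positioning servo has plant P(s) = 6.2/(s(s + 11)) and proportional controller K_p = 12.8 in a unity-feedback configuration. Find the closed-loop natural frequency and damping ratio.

ω_n = 8.91 rad/s, ζ = 0.617

1 + K_p·P(s) = 0 gives s² + 11s + 79.36 = 0.
Matching s² + 2ζω_n s + ω_n²: ω_n = √79.36 = 8.908 rad/s and 2ζω_n = 11, so ζ = 11/(2·8.908) = 0.617.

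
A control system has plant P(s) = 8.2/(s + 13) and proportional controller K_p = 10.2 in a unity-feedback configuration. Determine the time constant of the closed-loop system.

Closed-loop transfer function: T(s) = K_p·P(s)/(1 + K_p·P(s)) = 83.64/(s + 13 + 83.64) = 83.64/(s + 96.64).
Time constant τ = 1/96.64 = 0.0103 s.

τ = 0.0103 s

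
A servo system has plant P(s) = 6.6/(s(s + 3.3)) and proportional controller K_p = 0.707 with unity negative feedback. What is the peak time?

T_p = 2.25 s

Closed-loop characteristic equation: s² + 3.3s + 4.666 = 0, so ω_n = 2.16 rad/s and ζ = 3.3/(2·2.16) = 0.7638.
Damped frequency ω_d = ω_n√(1−ζ²) = 1.394 rad/s, so peak time T_p = π/ω_d = 2.25 s.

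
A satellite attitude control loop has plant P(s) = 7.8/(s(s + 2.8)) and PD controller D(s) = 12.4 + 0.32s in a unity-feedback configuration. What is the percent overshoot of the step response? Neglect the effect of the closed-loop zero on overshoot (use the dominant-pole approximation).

Forward path: (12.4 + 0.32s)·7.8/(s(s+2.8)). The closed-loop characteristic equation is s² + (2.8 + 7.8·0.32)s + 7.8·12.4 = 0.
That is s² + 5.296s + 96.72 = 0, so ω_n = 9.835 rad/s and ζ = 5.296/(2·9.835) = 0.2693.
%OS = 100·exp(−πζ/√(1−ζ²)) = 41.5%.

41.5%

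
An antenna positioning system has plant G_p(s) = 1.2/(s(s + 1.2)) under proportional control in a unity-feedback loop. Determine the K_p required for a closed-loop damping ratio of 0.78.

Closed-loop characteristic equation: s² + 1.2s + K_p·1.2 = 0.
So ω_n = √(1.2K_p) and 2ζω_n = 1.2, giving ζ = 1.2/(2√(1.2K_p)).
Setting ζ = 0.78: √(1.2K_p) = 1.2/(2·0.78) = 0.7692, so K_p = 0.5917/1.2 = 0.493.

K_p = 0.493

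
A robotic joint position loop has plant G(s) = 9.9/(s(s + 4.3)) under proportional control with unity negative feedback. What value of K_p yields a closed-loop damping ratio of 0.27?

K_p = 6.4

Closed-loop characteristic equation: s² + 4.3s + K_p·9.9 = 0.
So ω_n = √(9.9K_p) and 2ζω_n = 4.3, giving ζ = 4.3/(2√(9.9K_p)).
Setting ζ = 0.27: √(9.9K_p) = 4.3/(2·0.27) = 7.963, so K_p = 63.41/9.9 = 6.4.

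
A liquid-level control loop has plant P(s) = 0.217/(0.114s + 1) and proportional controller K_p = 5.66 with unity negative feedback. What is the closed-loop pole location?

Closed loop: T(s) = K_p·P/(1+K_p·P) = 1.228/(0.114s + 1 + 1.228), with pole at s = −(1 + 1.228)/0.114 = −19.55.

s = -19.55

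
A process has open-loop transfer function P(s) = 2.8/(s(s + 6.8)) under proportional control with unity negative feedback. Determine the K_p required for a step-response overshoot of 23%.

From %OS = 100·exp(−πζ/√(1−ζ²)) = 23%, ζ = −ln(0.23)/√(π²+ln²(0.23)) = 0.4237.
Characteristic equation s² + 6.8s + 2.8K_p = 0 gives ζ = 6.8/(2√(2.8K_p)).
Setting ζ = 0.4237: √(2.8K_p) = 6.8/(2·0.4237) = 8.024, so K_p = 64.38/2.8 = 23.

K_p = 23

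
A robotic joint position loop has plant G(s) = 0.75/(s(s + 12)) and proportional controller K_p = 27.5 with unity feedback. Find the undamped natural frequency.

ω_n = 4.54 rad/s

With unity feedback the closed-loop characteristic equation is s² + 12s + 27.5·0.75 = s² + 12s + 20.62 = 0.
Matching s² + 2ζω_n s + ω_n²: ω_n = √20.62 = 4.541 rad/s and 2ζω_n = 12, so ζ = 12/(2·4.541) = 1.32.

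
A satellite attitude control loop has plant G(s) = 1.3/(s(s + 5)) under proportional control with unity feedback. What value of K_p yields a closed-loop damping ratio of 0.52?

K_p = 17.8

Closed-loop characteristic equation: s² + 5s + K_p·1.3 = 0.
So ω_n = √(1.3K_p) and 2ζω_n = 5, giving ζ = 5/(2√(1.3K_p)).
Setting ζ = 0.52: √(1.3K_p) = 5/(2·0.52) = 4.808, so K_p = 23.11/1.3 = 17.8.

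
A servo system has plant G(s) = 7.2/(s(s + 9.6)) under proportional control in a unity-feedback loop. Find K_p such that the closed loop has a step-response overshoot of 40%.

From %OS = 100·exp(−πζ/√(1−ζ²)) = 40%, ζ = −ln(0.4)/√(π²+ln²(0.4)) = 0.28.
Characteristic equation s² + 9.6s + 7.2K_p = 0 gives ζ = 9.6/(2√(7.2K_p)).
Setting ζ = 0.28: √(7.2K_p) = 9.6/(2·0.28) = 17.14, so K_p = 293.9/7.2 = 40.8.

K_p = 40.8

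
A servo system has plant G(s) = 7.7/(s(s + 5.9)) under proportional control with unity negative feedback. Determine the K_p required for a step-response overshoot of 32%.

K_p = 9.72

From %OS = 100·exp(−πζ/√(1−ζ²)) = 32%, ζ = −ln(0.32)/√(π²+ln²(0.32)) = 0.341.
Characteristic equation s² + 5.9s + 7.7K_p = 0 gives ζ = 5.9/(2√(7.7K_p)).
Setting ζ = 0.341: √(7.7K_p) = 5.9/(2·0.341) = 8.652, so K_p = 74.86/7.7 = 9.72.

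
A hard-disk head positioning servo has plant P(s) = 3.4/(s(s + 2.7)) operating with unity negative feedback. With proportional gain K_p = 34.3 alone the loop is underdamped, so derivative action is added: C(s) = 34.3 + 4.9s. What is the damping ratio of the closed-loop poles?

ζ = 0.896

Forward path: (34.3 + 4.9s)·3.4/(s(s+2.7)). The closed-loop characteristic equation is s² + (2.7 + 3.4·4.9)s + 3.4·34.3 = 0.
That is s² + 19.36s + 116.6 = 0, so ω_n = 10.8 rad/s and ζ = 19.36/(2·10.8) = 0.8964.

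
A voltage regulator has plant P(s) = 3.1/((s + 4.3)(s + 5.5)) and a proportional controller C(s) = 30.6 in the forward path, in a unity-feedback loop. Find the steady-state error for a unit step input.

0.2

The loop is type 0. Static position error constant K_pos = C(0)·P(0) = 30.6·0.1311 = 4.011.
Steady-state error to a unit step: e_ss = 1/(1+K_pos) = 1/5.011 = 0.2.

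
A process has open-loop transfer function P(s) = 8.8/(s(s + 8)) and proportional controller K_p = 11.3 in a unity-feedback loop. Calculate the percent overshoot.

The closed-loop denominator s² + 8s + 99.44 gives ω_n = √99.44 = 9.972 and ζ = 8/(2ω_n) = 0.4011.
%OS = 100·exp(−πζ/√(1−ζ²)) = 100·exp(−π·0.4011/√0.8391) = 25.3%.

25.3%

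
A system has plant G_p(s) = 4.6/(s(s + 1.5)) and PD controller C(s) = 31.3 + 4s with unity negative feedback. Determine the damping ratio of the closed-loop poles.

ζ = 0.829

Forward path: (31.3 + 4s)·4.6/(s(s+1.5)). The closed-loop characteristic equation is s² + (1.5 + 4.6·4)s + 4.6·31.3 = 0.
That is s² + 19.9s + 144 = 0, so ω_n = 12 rad/s and ζ = 19.9/(2·12) = 0.8292.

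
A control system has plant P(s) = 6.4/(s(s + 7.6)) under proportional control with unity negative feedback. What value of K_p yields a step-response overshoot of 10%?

K_p = 6.46

From %OS = 100·exp(−πζ/√(1−ζ²)) = 10%, ζ = −ln(0.1)/√(π²+ln²(0.1)) = 0.5912.
Characteristic equation s² + 7.6s + 6.4K_p = 0 gives ζ = 7.6/(2√(6.4K_p)).
Setting ζ = 0.5912: √(6.4K_p) = 7.6/(2·0.5912) = 6.428, so K_p = 41.32/6.4 = 6.46.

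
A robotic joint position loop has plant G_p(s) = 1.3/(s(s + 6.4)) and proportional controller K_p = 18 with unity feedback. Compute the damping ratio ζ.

ζ = 0.662

The closed-loop denominator is s(s+6.4) + 18·1.3 = s² + 6.4s + 23.4.
Matching s² + 2ζω_n s + ω_n²: ω_n = √23.4 = 4.837 rad/s and 2ζω_n = 6.4, so ζ = 6.4/(2·4.837) = 0.662.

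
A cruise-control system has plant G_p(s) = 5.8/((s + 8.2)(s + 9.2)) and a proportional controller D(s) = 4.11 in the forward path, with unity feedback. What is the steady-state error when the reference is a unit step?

The loop is type 0. Static position error constant K_pos = D(0)·G_p(0) = 4.11·0.07688 = 0.316.
Steady-state error to a unit step: e_ss = 1/(1+K_pos) = 1/1.316 = 0.76.

0.76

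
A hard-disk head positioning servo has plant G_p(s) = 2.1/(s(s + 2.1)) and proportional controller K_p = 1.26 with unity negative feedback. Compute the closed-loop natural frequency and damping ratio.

ω_n = 1.63 rad/s, ζ = 0.645

With unity feedback the closed-loop characteristic equation is s² + 2.1s + 1.26·2.1 = s² + 2.1s + 2.646 = 0.
Matching s² + 2ζω_n s + ω_n²: ω_n = √2.646 = 1.627 rad/s and 2ζω_n = 2.1, so ζ = 2.1/(2·1.627) = 0.645.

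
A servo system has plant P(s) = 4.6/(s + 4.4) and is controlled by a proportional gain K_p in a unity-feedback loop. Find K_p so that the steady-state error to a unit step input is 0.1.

For a type-0 loop with proportional control, e_ss = 1/(1 + K_p·P(0)).
P(0) = 1.045. Require 1/(1 + K_p·1.045) = 0.1, so 1 + 1.045·K_p = 10.
K_p = (10 − 1)/1.045 = 8.61.

K_p = 8.61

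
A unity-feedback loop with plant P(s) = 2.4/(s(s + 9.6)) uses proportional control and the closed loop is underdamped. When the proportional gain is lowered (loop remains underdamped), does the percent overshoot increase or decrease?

ζ = 9.6/(2√(2.4K_p)) rises as K_p falls; higher damping means less overshoot.

decrease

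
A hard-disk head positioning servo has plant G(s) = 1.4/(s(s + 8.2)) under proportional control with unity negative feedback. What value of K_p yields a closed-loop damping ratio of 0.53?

K_p = 42.7

Closed-loop characteristic equation: s² + 8.2s + K_p·1.4 = 0.
So ω_n = √(1.4K_p) and 2ζω_n = 8.2, giving ζ = 8.2/(2√(1.4K_p)).
Setting ζ = 0.53: √(1.4K_p) = 8.2/(2·0.53) = 7.736, so K_p = 59.84/1.4 = 42.7.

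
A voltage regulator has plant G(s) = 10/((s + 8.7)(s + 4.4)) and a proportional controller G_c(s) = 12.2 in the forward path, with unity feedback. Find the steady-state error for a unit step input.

The loop is type 0. Static position error constant K_pos = G_c(0)·G(0) = 12.2·0.2612 = 3.187.
Steady-state error to a unit step: e_ss = 1/(1+K_pos) = 1/4.187 = 0.239.

0.239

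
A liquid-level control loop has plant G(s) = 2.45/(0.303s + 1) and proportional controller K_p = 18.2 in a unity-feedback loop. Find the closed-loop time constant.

Closed loop: T(s) = K_p·G/(1+K_p·G) = 44.59/(0.303s + 1 + 44.59), with pole at s = −(1 + 44.59)/0.303 = −150.5.
Closed-loop time constant τ = 1/150.5 = 0.00665 s.

τ = 0.00665 s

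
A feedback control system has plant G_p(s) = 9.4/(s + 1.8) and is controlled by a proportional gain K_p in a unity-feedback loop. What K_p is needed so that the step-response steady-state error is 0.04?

K_p = 4.6

For a type-0 loop with proportional control, e_ss = 1/(1 + K_p·G_p(0)).
G_p(0) = 5.222. Require 1/(1 + K_p·5.222) = 0.04, so 1 + 5.222·K_p = 25.
K_p = (25 − 1)/5.222 = 4.6.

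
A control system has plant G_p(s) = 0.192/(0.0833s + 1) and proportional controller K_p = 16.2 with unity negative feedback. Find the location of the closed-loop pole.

s = -49.34

Closed loop: T(s) = K_p·G_p/(1+K_p·G_p) = 3.11/(0.0833s + 1 + 3.11), with pole at s = −(1 + 3.11)/0.0833 = −49.34.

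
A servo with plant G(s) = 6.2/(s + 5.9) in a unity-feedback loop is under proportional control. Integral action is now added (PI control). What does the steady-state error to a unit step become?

0

The integrator makes K_pos = lim_{s→0} C(s)G(s) infinite, so e_ss = 1/(1+K_pos) = 0.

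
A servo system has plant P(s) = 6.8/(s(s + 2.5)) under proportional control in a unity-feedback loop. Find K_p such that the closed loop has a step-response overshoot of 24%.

K_p = 1.34

From %OS = 100·exp(−πζ/√(1−ζ²)) = 24%, ζ = −ln(0.24)/√(π²+ln²(0.24)) = 0.4136.
Characteristic equation s² + 2.5s + 6.8K_p = 0 gives ζ = 2.5/(2√(6.8K_p)).
Setting ζ = 0.4136: √(6.8K_p) = 2.5/(2·0.4136) = 3.022, so K_p = 9.134/6.8 = 1.34.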